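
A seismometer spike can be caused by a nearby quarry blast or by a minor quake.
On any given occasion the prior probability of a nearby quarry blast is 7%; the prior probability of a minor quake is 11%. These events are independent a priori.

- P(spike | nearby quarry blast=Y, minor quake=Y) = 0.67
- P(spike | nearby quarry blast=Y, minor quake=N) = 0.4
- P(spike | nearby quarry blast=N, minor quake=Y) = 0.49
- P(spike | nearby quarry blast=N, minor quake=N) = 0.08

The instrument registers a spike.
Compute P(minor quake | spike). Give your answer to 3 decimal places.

Weight on minor quake=true, given the evidence: 0.050127 + 0.005159 = 0.055286
The normalizing constant is 0.08·0.93·0.89 + 0.49·0.93·0.11 + 0.4·0.07·0.89 + 0.67·0.07·0.11 = 0.146422
P(minor quake | spike) = 0.055286/0.146422 ≈ 0.378

P(minor quake | spike) ≈ 0.378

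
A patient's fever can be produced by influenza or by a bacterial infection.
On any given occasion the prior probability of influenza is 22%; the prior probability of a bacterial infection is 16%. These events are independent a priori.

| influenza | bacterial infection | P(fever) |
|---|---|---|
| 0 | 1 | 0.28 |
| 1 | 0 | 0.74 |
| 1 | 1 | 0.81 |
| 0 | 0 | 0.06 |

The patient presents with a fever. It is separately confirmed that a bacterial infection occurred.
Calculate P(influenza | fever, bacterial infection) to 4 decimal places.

Enumerate both values of influenza and weight by the priors:
  P(fever | bacterial infection) = 0.28×0.78 + 0.81×0.22
        = 0.218400 + 0.178200 = 0.396600
Configurations with influenza contribute 0.178200, so
  P(influenza | fever, bacterial infection) = 0.178200 / 0.396600 ≈ 0.4493

P(influenza | fever, bacterial infection) ≈ 0.4493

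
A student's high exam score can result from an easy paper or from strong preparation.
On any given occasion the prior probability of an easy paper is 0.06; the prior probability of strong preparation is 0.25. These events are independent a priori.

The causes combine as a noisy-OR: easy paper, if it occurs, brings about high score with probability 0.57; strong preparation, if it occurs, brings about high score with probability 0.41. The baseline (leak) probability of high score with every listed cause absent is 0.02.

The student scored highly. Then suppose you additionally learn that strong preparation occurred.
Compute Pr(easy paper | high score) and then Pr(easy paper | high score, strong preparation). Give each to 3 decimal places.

Under noisy-OR, P(high score | causes) = 1 − (1−0.02)·∏(1−qᵢ) over the active causes.
Enumerate the 4 (easy paper, strong preparation) configurations and weight by the priors:
  P(high score) = 0.02·0.94·0.75 + 0.4218·0.94·0.25 + 0.5786·0.06·0.75 + 0.751374·0.06·0.25
        = 0.014100 + 0.099123 + 0.026037 + 0.011271 = 0.150531
Keeping only the easy paper-present terms gives 0.037308, so
  P(easy paper | high score) = 0.037308 / 0.150531 ≈ 0.248

Now condition on the additional information:
Weight on easy paper=true, given the evidence: 0.751374*0.06 = 0.045082
Denominator P(high score | strong preparation): 0.4218*0.94 + 0.751374*0.06 = 0.441574
P(easy paper | high score, strong preparation) = 0.045082/0.441574 ≈ 0.102

Pr(easy paper | high score) ≈ 0.248; Pr(easy paper | high score, strong preparation) ≈ 0.102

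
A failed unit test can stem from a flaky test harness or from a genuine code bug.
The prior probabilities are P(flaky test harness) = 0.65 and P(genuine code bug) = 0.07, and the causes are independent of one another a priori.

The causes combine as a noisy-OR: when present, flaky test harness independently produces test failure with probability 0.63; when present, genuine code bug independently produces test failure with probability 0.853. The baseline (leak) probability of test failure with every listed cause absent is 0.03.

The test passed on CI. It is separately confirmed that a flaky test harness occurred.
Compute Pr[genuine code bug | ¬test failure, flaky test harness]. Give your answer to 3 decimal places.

Under noisy-OR, P(test failure | causes) = 1 − (1−0.03)·∏(1−qᵢ) over the active causes.
Enumerate both values of genuine code bug and weight by the priors:
  P(¬test failure | flaky test harness) = 0.3589×0.93 + 0.052758×0.07
        = 0.333777 + 0.003693 = 0.337470
Keeping only the genuine code bug-present terms gives 0.003693, so
  P(genuine code bug | ¬test failure, flaky test harness) = 0.003693 / 0.337470 ≈ 0.011

Pr[genuine code bug | ¬test failure, flaky test harness] ≈ 0.011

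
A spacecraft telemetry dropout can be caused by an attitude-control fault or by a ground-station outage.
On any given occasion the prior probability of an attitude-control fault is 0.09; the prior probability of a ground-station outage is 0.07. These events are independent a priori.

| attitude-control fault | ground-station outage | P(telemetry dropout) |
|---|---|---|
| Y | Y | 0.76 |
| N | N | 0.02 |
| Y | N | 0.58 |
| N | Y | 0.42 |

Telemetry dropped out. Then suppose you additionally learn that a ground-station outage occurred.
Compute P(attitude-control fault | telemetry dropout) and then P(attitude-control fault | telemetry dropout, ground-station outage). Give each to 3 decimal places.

P(telemetry dropout) = 0.02*0.91*0.93 + 0.42*0.91*0.07 + 0.58*0.09*0.93 + 0.76*0.09*0.07 = 0.016926 + 0.026754 + 0.048546 + 0.004788 = 0.097014
Of this, 0.053334 comes from 0.048546 + 0.004788 (the attitude-control fault=true cases).
So P(attitude-control fault | telemetry dropout) = 0.053334/0.097014 ≈ 0.550.

Now condition on the additional information:
Sum P(telemetry dropout|·) weighted by the priors over both values of attitude-control fault:
  P(telemetry dropout | ground-station outage) = 0.42*0.91 + 0.76*0.09
        = 0.382200 + 0.068400 = 0.450600
Keeping only the attitude-control fault-present terms gives 0.068400, so
  P(attitude-control fault | telemetry dropout, ground-station outage) = 0.068400 / 0.450600 ≈ 0.152

P(attitude-control fault | telemetry dropout) ≈ 0.550; P(attitude-control fault | telemetry dropout, ground-station outage) ≈ 0.152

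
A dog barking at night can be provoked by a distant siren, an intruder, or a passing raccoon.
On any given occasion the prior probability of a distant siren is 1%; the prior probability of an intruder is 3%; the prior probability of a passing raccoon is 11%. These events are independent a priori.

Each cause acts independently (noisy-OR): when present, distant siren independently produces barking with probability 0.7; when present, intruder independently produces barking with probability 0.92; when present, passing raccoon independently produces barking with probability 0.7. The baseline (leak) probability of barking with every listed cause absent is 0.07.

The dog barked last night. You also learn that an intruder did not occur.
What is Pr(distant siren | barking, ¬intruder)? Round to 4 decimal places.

Under noisy-OR, P(barking | causes) = 1 − (1−0.07)·∏(1−qᵢ) over the active causes.
Sum P(barking|·) weighted by the priors over the 4 (distant siren, passing raccoon) configurations:
  P(barking | ¬intruder) = 0.07·0.99·0.89 + 0.721·0.99·0.11 + 0.721·0.01·0.89 + 0.9163·0.01·0.11
        = 0.061677 + 0.078517 + 0.006417 + 0.001008 = 0.147619
The terms with distant siren present sum to 0.007425, so
  P(distant siren | barking, ¬intruder) = 0.007425 / 0.147619 ≈ 0.0503

Pr(distant siren | barking, ¬intruder) ≈ 0.0503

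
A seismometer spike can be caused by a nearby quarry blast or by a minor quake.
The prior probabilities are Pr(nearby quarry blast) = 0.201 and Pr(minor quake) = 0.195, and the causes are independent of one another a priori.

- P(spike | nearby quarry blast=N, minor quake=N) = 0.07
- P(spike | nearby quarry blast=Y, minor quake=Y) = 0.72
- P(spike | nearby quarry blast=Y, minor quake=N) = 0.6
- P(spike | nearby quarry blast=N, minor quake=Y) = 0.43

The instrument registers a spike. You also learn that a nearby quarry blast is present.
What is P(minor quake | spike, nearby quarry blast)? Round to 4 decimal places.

P(spike | nearby quarry blast) = 0.6*0.805 + 0.72*0.195 = 0.483000 + 0.140400 = 0.623400
Restricting to configurations with minor quake present: 0.72*0.195 = 0.140400.
P(minor quake | spike, nearby quarry blast) = 0.140400 / 0.623400 ≈ 0.2252

P(minor quake | spike, nearby quarry blast) ≈ 0.2252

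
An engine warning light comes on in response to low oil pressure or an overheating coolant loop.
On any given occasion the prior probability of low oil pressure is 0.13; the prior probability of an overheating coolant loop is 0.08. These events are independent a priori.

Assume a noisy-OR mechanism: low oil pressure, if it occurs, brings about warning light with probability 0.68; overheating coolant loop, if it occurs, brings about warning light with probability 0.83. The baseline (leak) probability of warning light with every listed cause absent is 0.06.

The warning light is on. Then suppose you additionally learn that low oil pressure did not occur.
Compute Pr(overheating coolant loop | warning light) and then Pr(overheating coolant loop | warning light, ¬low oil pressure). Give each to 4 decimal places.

Pr(overheating coolant loop | warning light) ≈ 0.3417; Pr(overheating coolant loop | warning light, ¬low oil pressure) ≈ 0.5491

Under noisy-OR, P(warning light | causes) = 1 − (1−0.06)·∏(1−qᵢ) over the active causes.
Numerator (weight on configurations with overheating coolant loop): 0.058478 + 0.009868 = 0.068346
Normalizer over all consistent configurations: 0.06×0.87×0.92 + 0.8402×0.87×0.08 + 0.6992×0.13×0.92 + 0.948864×0.13×0.08 = 0.199994
Posterior = 0.068346 / 0.199994 ≈ 0.3417

Now also conditioning on low oil pressure≠true:
Enumerate both values of overheating coolant loop and weight by the priors:
  P(warning light | ¬low oil pressure) = 0.06*0.92 + 0.8402*0.08
        = 0.055200 + 0.067216 = 0.122416
Configurations with overheating coolant loop contribute 0.067216, so
  P(overheating coolant loop | warning light, ¬low oil pressure) = 0.067216 / 0.122416 ≈ 0.5491
Ruling out low oil pressure raises the posterior on overheating coolant loop — the flip side of explaining away.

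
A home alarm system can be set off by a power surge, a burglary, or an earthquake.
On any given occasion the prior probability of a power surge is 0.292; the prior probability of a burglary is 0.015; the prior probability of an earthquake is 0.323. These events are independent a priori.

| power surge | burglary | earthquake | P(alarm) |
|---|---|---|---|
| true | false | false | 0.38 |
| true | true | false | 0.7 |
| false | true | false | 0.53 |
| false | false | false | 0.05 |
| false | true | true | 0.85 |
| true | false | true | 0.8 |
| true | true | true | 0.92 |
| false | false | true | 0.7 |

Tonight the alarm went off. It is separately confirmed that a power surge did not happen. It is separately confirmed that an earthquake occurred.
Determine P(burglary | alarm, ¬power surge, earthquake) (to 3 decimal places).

P(burglary | alarm, ¬power surge, earthquake) ≈ 0.018

Sum P(alarm|·) weighted by the priors over both values of burglary:
  P(alarm | ¬power surge, earthquake) = 0.7×0.985 + 0.85×0.015
        = 0.689500 + 0.012750 = 0.702250
Keeping only the burglary-present terms gives 0.012750, so
  P(burglary | alarm, ¬power surge, earthquake) = 0.012750 / 0.702250 ≈ 0.018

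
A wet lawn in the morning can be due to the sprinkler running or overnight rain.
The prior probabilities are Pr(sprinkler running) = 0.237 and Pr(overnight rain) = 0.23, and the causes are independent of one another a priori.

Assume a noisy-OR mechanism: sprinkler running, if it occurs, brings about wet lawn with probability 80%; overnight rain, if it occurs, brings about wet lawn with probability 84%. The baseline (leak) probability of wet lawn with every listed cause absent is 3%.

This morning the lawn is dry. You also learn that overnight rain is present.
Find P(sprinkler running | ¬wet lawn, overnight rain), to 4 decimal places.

Under noisy-OR, P(wet lawn | causes) = 1 − (1−0.03)·∏(1−qᵢ) over the active causes.
P(¬wet lawn | overnight rain) = 0.1552*0.763 + 0.03104*0.237 = 0.118418 + 0.007356 = 0.125774
The sprinkler running-present share is 0.03104*0.237 = 0.007356.
P(sprinkler running | ¬wet lawn, overnight rain) = 0.007356 / 0.125774 ≈ 0.0585

P(sprinkler running | ¬wet lawn, overnight rain) ≈ 0.0585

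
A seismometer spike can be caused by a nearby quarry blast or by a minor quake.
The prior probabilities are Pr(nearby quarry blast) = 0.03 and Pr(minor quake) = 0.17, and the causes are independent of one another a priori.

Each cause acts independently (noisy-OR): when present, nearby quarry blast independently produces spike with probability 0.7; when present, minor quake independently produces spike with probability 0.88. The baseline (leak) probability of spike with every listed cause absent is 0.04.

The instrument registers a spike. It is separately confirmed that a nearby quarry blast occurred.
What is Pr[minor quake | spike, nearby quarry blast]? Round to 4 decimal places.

Pr[minor quake | spike, nearby quarry blast] ≈ 0.2174

Under noisy-OR, P(spike | causes) = 1 − (1−0.04)·∏(1−qᵢ) over the active causes.
For the numerator, keep only minor quake=true terms: 0.96544·0.17 = 0.164125
Normalizer over all consistent configurations: 0.712·0.83 + 0.96544·0.17 = 0.755085
P(minor quake | spike, nearby quarry blast) = 0.164125/0.755085 ≈ 0.2174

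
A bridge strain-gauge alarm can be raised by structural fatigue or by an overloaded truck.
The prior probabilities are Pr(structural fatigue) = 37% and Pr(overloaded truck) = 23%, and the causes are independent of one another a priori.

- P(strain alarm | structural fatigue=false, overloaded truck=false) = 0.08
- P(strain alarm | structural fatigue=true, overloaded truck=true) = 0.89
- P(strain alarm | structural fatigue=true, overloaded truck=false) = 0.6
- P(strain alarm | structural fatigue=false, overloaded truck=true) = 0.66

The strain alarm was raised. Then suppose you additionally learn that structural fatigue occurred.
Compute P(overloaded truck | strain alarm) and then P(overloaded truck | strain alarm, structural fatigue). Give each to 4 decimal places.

P(strain alarm) = 0.08×0.63×0.77 + 0.66×0.63×0.23 + 0.6×0.37×0.77 + 0.89×0.37×0.23 = 0.038808 + 0.095634 + 0.170940 + 0.075739 = 0.381121
Restricting to configurations with overloaded truck present: 0.095634 + 0.075739 = 0.171373.
So P(overloaded truck | strain alarm) = 0.171373/0.381121 ≈ 0.4497.

With the extra evidence:
For the numerator, keep only overloaded truck=true terms: 0.89×0.23 = 0.204700
The normalizing constant is 0.6×0.77 + 0.89×0.23 = 0.666700
Posterior = 0.204700 / 0.666700 ≈ 0.3070
— structural fatigue explains away the evidence for overloaded truck.

P(overloaded truck | strain alarm) ≈ 0.4497; P(overloaded truck | strain alarm, structural fatigue) ≈ 0.3070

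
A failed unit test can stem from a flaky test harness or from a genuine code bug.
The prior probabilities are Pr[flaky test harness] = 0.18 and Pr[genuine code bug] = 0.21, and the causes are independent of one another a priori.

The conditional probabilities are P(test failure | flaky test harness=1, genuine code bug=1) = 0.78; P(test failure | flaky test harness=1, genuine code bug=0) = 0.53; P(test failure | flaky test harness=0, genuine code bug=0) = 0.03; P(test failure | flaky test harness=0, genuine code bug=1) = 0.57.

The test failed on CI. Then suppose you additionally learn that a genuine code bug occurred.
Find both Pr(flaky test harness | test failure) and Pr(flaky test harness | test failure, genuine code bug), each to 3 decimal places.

Pr(flaky test harness | test failure) ≈ 0.471; Pr(flaky test harness | test failure, genuine code bug) ≈ 0.231

By total probability over the 4 (flaky test harness, genuine code bug) configurations:
  P(test failure) = 0.03×0.82×0.79 + 0.57×0.82×0.21 + 0.53×0.18×0.79 + 0.78×0.18×0.21
        = 0.019434 + 0.098154 + 0.075366 + 0.029484 = 0.222438
Configurations with flaky test harness contribute 0.104850, so
  P(flaky test harness | test failure) = 0.104850 / 0.222438 ≈ 0.471

With the extra evidence:
Enumerate both values of flaky test harness and weight by the priors:
  P(test failure | genuine code bug) = 0.57·0.82 + 0.78·0.18
        = 0.467400 + 0.140400 = 0.607800
Keeping only the flaky test harness-present terms gives 0.140400, so
  P(flaky test harness | test failure, genuine code bug) = 0.140400 / 0.607800 ≈ 0.231
— genuine code bug explains away the evidence for flaky test harness.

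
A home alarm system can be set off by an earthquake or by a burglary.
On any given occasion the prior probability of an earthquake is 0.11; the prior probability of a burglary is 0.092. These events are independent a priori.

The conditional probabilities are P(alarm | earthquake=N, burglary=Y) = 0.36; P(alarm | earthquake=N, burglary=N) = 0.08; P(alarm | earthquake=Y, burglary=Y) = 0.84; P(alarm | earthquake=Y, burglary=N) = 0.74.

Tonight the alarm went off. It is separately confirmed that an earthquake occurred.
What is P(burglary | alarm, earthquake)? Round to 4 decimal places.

P(burglary | alarm, earthquake) ≈ 0.1032

P(alarm | earthquake) = 0.74×0.908 + 0.84×0.092 = 0.671920 + 0.077280 = 0.749200
Restricting to configurations with burglary present: 0.84×0.092 = 0.077280.
P(burglary | alarm, earthquake) = 0.077280 / 0.749200 ≈ 0.1032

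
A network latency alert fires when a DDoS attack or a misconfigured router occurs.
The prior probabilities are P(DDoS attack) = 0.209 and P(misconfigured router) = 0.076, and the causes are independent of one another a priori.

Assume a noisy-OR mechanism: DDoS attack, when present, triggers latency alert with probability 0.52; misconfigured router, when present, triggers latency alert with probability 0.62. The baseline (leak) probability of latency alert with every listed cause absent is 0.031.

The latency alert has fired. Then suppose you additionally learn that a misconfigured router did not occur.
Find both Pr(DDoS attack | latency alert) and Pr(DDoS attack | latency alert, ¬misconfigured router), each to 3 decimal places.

Pr(DDoS attack | latency alert) ≈ 0.657; Pr(DDoS attack | latency alert, ¬misconfigured router) ≈ 0.820

Under noisy-OR, P(latency alert | causes) = 1 − (1−0.031)·∏(1−qᵢ) over the active causes.
P(latency alert) = 0.031·0.791·0.924 + 0.63178·0.791·0.076 + 0.53488·0.209·0.924 + 0.823254·0.209·0.076 = 0.022657 + 0.037980 + 0.103294 + 0.013077 = 0.177008
Restricting to configurations with DDoS attack present: 0.103294 + 0.013077 = 0.116371.
P(DDoS attack | latency alert) = 0.116371 / 0.177008 ≈ 0.657

Now also conditioning on misconfigured router≠true:
P(latency alert | ¬misconfigured router) = 0.031*0.791 + 0.53488*0.209 = 0.024521 + 0.111790 = 0.136311
The DDoS attack-present share is 0.53488*0.209 = 0.111790.
Hence the posterior is 0.111790/0.136311 ≈ 0.820.
Ruling out misconfigured router raises the posterior on DDoS attack — the flip side of explaining away.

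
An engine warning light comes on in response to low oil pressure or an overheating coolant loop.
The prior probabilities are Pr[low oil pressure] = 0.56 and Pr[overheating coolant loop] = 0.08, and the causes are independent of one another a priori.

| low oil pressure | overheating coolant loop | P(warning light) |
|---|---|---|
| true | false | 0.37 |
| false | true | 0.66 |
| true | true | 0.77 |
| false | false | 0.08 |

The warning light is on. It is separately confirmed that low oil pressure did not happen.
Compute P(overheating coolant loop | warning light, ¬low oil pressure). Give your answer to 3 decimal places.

By total probability over both values of overheating coolant loop:
  P(warning light | ¬low oil pressure) = 0.08×0.92 + 0.66×0.08
        = 0.073600 + 0.052800 = 0.126400
Keeping only the overheating coolant loop-present terms gives 0.052800, so
  P(overheating coolant loop | warning light, ¬low oil pressure) = 0.052800 / 0.126400 ≈ 0.418

P(overheating coolant loop | warning light, ¬low oil pressure) ≈ 0.418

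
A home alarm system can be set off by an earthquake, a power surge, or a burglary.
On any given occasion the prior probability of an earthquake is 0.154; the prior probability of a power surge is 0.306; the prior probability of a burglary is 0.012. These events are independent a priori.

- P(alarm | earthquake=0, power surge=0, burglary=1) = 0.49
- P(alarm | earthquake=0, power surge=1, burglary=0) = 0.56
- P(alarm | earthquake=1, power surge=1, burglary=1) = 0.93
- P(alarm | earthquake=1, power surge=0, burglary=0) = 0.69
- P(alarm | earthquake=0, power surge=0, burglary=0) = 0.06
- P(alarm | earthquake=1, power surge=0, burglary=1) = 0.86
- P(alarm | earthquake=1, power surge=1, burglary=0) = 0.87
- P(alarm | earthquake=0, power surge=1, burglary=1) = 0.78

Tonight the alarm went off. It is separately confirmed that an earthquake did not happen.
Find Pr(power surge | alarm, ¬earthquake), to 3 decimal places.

By total probability over the 4 (power surge, burglary) configurations:
  P(alarm | ¬earthquake) = 0.06×0.694×0.988 + 0.49×0.694×0.012 + 0.56×0.306×0.988 + 0.78×0.306×0.012
        = 0.041140 + 0.004081 + 0.169304 + 0.002864 = 0.217389
The terms with power surge present sum to 0.172168, so
  P(power surge | alarm, ¬earthquake) = 0.172168 / 0.217389 ≈ 0.792

Pr(power surge | alarm, ¬earthquake) ≈ 0.792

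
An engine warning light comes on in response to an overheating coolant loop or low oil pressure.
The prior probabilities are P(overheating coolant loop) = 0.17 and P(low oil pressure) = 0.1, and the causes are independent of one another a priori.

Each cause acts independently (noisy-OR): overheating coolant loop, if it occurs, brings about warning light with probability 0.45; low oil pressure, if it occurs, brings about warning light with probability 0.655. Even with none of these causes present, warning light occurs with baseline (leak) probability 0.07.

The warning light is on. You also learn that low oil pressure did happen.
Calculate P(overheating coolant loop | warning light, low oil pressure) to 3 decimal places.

P(overheating coolant loop | warning light, low oil pressure) ≈ 0.199

Under noisy-OR, P(warning light | causes) = 1 − (1−0.07)·∏(1−qᵢ) over the active causes.
P(warning light | low oil pressure) = 0.67915·0.83 + 0.823533·0.17 = 0.563694 + 0.140001 = 0.703695
Restricting to configurations with overheating coolant loop present: 0.823533·0.17 = 0.140001.
P(overheating coolant loop | warning light, low oil pressure) = 0.140001 / 0.703695 ≈ 0.199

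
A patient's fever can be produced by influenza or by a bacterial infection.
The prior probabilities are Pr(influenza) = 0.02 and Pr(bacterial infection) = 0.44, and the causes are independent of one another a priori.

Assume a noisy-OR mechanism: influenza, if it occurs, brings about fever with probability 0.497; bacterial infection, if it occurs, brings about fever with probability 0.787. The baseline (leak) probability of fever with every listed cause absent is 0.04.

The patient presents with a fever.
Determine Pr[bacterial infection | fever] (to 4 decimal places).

Pr[bacterial infection | fever] ≈ 0.9267

Under noisy-OR, P(fever | causes) = 1 − (1−0.04)·∏(1−qᵢ) over the active causes.
Enumerate the 4 (influenza, bacterial infection) configurations and weight by the priors:
  P(fever) = 0.04·0.98·0.56 + 0.79552·0.98·0.44 + 0.51712·0.02·0.56 + 0.897147·0.02·0.44
        = 0.021952 + 0.343028 + 0.005792 + 0.007895 = 0.378667
Configurations with bacterial infection contribute 0.350923, so
  P(bacterial infection | fever) = 0.350923 / 0.378667 ≈ 0.9267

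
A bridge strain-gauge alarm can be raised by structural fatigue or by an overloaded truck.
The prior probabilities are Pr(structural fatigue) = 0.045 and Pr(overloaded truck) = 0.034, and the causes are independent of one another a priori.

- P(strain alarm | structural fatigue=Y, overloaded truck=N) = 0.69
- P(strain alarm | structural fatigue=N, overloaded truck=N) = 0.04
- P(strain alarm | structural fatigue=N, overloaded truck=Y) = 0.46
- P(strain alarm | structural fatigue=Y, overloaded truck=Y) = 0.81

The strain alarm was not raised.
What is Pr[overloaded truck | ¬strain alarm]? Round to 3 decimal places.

P(¬strain alarm) = 0.96×0.955×0.966 + 0.54×0.955×0.034 + 0.31×0.045×0.966 + 0.19×0.045×0.034 = 0.885629 + 0.017534 + 0.013476 + 0.000291 = 0.916930
The overloaded truck-present share is 0.017534 + 0.000291 = 0.017825.
P(overloaded truck | ¬strain alarm) = 0.017825 / 0.916930 ≈ 0.019

Pr[overloaded truck | ¬strain alarm] ≈ 0.019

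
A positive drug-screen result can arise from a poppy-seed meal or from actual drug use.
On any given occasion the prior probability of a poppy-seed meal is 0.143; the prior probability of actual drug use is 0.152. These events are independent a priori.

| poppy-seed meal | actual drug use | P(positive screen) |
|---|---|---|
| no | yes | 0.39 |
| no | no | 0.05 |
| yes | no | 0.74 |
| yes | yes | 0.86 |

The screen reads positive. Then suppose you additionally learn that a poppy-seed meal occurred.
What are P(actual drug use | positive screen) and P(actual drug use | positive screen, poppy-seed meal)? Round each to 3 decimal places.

P(actual drug use | positive screen) ≈ 0.355; P(actual drug use | positive screen, poppy-seed meal) ≈ 0.172

Enumerate the 4 (poppy-seed meal, actual drug use) configurations and weight by the priors:
  P(positive screen) = 0.05·0.857·0.848 + 0.39·0.857·0.152 + 0.74·0.143·0.848 + 0.86·0.143·0.152
        = 0.036337 + 0.050803 + 0.089735 + 0.018693 = 0.195568
The terms with actual drug use present sum to 0.069496, so
  P(actual drug use | positive screen) = 0.069496 / 0.195568 ≈ 0.355

Now also conditioning on poppy-seed meal=true:
By total probability over both values of actual drug use:
  P(positive screen | poppy-seed meal) = 0.74×0.848 + 0.86×0.152
        = 0.627520 + 0.130720 = 0.758240
The terms with actual drug use present sum to 0.130720, so
  P(actual drug use | positive screen, poppy-seed meal) = 0.130720 / 0.758240 ≈ 0.172
This is intercausal reasoning (explaining away): once poppy-seed meal accounts for the positive screen, actual drug use becomes less likely.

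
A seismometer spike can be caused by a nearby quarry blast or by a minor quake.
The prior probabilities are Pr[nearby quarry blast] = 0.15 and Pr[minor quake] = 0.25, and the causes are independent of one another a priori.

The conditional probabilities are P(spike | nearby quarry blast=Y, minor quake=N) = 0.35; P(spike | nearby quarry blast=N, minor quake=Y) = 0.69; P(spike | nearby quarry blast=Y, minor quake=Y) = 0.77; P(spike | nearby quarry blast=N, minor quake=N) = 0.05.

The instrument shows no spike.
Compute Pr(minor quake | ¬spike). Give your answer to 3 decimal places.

Pr(minor quake | ¬spike) ≈ 0.099

Enumerate the 4 (nearby quarry blast, minor quake) configurations and weight by the priors:
  P(¬spike) = 0.95×0.85×0.75 + 0.31×0.85×0.25 + 0.65×0.15×0.75 + 0.23×0.15×0.25
        = 0.605625 + 0.065875 + 0.073125 + 0.008625 = 0.753250
Keeping only the minor quake-present terms gives 0.074500, so
  P(minor quake | ¬spike) = 0.074500 / 0.753250 ≈ 0.099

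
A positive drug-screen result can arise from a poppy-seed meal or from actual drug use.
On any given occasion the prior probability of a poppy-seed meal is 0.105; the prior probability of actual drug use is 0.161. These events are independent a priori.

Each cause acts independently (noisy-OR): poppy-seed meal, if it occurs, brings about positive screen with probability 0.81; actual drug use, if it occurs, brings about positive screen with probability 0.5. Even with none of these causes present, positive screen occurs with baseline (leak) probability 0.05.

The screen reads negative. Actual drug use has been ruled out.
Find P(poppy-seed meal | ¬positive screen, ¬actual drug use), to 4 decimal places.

P(poppy-seed meal | ¬positive screen, ¬actual drug use) ≈ 0.0218

Under noisy-OR, P(positive screen | causes) = 1 − (1−0.05)·∏(1−qᵢ) over the active causes.
Enumerate both values of poppy-seed meal and weight by the priors:
  P(¬positive screen | ¬actual drug use) = 0.95*0.895 + 0.1805*0.105
        = 0.850250 + 0.018952 = 0.869202
Keeping only the poppy-seed meal-present terms gives 0.018952, so
  P(poppy-seed meal | ¬positive screen, ¬actual drug use) = 0.018952 / 0.869202 ≈ 0.0218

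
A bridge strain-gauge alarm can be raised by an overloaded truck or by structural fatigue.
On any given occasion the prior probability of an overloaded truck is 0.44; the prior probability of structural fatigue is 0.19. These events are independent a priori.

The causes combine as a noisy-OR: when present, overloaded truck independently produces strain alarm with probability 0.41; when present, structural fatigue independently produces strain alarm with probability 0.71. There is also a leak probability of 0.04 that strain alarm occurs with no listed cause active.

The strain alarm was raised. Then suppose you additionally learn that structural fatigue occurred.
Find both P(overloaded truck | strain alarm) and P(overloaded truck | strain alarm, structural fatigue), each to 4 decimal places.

Under noisy-OR, P(strain alarm | causes) = 1 − (1−0.04)·∏(1−qᵢ) over the active causes.
P(strain alarm) = 0.04·0.56·0.81 + 0.7216·0.56·0.19 + 0.4336·0.44·0.81 + 0.835744·0.44·0.19 = 0.018144 + 0.076778 + 0.154535 + 0.069868 = 0.319325
The overloaded truck-present share is 0.154535 + 0.069868 = 0.224403.
Hence the posterior is 0.224403/0.319325 ≈ 0.7027.

Now also conditioning on structural fatigue=true:
Sum P(strain alarm|·) weighted by the priors over both values of overloaded truck:
  P(strain alarm | structural fatigue) = 0.7216×0.56 + 0.835744×0.44
        = 0.404096 + 0.367727 = 0.771823
The terms with overloaded truck present sum to 0.367727, so
  P(overloaded truck | strain alarm, structural fatigue) = 0.367727 / 0.771823 ≈ 0.4764
Conditioning on structural fatigue lowers the posterior on overloaded truck: the classic explaining-away effect in a common-effect structure.

P(overloaded truck | strain alarm) ≈ 0.7027; P(overloaded truck | strain alarm, structural fatigue) ≈ 0.4764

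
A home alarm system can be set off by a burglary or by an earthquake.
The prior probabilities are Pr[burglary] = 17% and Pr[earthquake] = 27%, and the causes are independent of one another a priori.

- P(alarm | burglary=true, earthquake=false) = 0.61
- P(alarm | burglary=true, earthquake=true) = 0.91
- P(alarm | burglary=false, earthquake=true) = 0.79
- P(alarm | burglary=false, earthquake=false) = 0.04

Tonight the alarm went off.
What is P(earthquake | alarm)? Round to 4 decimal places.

For the numerator, keep only earthquake=true terms: 0.177039 + 0.041769 = 0.218808
The normalizing constant is 0.04×0.83×0.73 + 0.79×0.83×0.27 + 0.61×0.17×0.73 + 0.91×0.17×0.27 = 0.318745
P(earthquake | alarm) = 0.218808/0.318745 ≈ 0.6865

P(earthquake | alarm) ≈ 0.6865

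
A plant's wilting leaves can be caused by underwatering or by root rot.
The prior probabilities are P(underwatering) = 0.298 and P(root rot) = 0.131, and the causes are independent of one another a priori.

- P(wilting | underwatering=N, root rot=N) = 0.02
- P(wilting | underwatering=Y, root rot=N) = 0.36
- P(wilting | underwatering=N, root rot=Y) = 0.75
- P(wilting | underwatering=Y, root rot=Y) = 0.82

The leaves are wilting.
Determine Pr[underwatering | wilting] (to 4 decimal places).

Pr[underwatering | wilting] ≈ 0.6067

P(wilting) = 0.02×0.702×0.869 + 0.75×0.702×0.131 + 0.36×0.298×0.869 + 0.82×0.298×0.131 = 0.012201 + 0.068972 + 0.093226 + 0.032011 = 0.206410
Of this, 0.125237 comes from 0.093226 + 0.032011 (the underwatering=true cases).
Hence the posterior is 0.125237/0.206410 ≈ 0.6067.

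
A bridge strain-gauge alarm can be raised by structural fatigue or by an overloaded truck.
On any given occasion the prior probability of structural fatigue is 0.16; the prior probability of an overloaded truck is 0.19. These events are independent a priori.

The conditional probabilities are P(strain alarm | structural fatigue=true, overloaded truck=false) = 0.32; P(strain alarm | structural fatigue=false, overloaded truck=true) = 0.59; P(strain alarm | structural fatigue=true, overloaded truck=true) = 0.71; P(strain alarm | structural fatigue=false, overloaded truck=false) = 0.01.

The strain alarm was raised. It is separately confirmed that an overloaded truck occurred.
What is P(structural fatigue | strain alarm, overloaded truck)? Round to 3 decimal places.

P(strain alarm | overloaded truck) = 0.59×0.84 + 0.71×0.16 = 0.495600 + 0.113600 = 0.609200
Of this, 0.113600 comes from 0.71×0.16 (the structural fatigue=true cases).
So P(structural fatigue | strain alarm, overloaded truck) = 0.113600/0.609200 ≈ 0.186.

P(structural fatigue | strain alarm, overloaded truck) ≈ 0.186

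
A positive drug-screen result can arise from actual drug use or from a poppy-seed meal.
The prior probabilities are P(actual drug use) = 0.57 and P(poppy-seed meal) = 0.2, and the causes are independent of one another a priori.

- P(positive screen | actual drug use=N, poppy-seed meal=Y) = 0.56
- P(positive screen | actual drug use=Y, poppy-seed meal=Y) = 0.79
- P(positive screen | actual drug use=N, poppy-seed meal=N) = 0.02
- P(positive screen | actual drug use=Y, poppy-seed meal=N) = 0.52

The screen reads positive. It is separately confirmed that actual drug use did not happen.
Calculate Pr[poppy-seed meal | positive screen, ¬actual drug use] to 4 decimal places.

By total probability over both values of poppy-seed meal:
  P(positive screen | ¬actual drug use) = 0.02·0.8 + 0.56·0.2
        = 0.016000 + 0.112000 = 0.128000
Configurations with poppy-seed meal contribute 0.112000, so
  P(poppy-seed meal | positive screen, ¬actual drug use) = 0.112000 / 0.128000 ≈ 0.8750

Pr[poppy-seed meal | positive screen, ¬actual drug use] ≈ 0.8750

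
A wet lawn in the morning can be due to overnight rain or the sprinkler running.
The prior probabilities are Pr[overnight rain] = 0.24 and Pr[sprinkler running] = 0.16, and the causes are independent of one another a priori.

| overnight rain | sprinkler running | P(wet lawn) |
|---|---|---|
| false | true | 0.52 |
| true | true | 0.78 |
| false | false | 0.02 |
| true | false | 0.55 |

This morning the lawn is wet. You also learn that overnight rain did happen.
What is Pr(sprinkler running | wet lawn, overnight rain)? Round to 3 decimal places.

For the numerator, keep only sprinkler running=true terms: 0.78·0.16 = 0.124800
The normalizing constant is 0.55·0.84 + 0.78·0.16 = 0.586800
Posterior = 0.124800 / 0.586800 ≈ 0.213

Pr(sprinkler running | wet lawn, overnight rain) ≈ 0.213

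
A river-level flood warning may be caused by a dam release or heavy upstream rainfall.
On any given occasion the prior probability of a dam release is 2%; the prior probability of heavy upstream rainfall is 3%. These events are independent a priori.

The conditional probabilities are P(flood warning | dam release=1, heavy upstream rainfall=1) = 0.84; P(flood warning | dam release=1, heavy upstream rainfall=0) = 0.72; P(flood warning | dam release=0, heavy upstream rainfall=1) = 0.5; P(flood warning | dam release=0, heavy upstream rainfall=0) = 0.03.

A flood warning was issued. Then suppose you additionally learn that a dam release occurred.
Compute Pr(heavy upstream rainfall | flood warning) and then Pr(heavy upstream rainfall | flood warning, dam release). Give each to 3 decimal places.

Pr(heavy upstream rainfall | flood warning) ≈ 0.264; Pr(heavy upstream rainfall | flood warning, dam release) ≈ 0.035

Sum P(flood warning|·) weighted by the priors over the 4 (dam release, heavy upstream rainfall) configurations:
  P(flood warning) = 0.03*0.98*0.97 + 0.5*0.98*0.03 + 0.72*0.02*0.97 + 0.84*0.02*0.03
        = 0.028518 + 0.014700 + 0.013968 + 0.000504 = 0.057690
The terms with heavy upstream rainfall present sum to 0.015204, so
  P(heavy upstream rainfall | flood warning) = 0.015204 / 0.057690 ≈ 0.264

Now also conditioning on dam release=true:
P(flood warning | dam release) = 0.72×0.97 + 0.84×0.03 = 0.698400 + 0.025200 = 0.723600
Of this, 0.025200 comes from 0.84×0.03 (the heavy upstream rainfall=true cases).
So P(heavy upstream rainfall | flood warning, dam release) = 0.025200/0.723600 ≈ 0.035.
The drop from 0.264 to 0.035 is the explaining-away (discounting) effect.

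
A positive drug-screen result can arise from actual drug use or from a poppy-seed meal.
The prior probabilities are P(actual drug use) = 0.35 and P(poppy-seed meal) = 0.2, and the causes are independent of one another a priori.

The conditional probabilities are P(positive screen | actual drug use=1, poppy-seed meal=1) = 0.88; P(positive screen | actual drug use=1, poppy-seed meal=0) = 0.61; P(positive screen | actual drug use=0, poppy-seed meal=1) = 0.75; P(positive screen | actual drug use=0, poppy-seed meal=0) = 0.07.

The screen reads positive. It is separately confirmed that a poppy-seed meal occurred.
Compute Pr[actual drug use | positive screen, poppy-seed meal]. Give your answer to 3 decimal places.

Pr[actual drug use | positive screen, poppy-seed meal] ≈ 0.387

By total probability over both values of actual drug use:
  P(positive screen | poppy-seed meal) = 0.75*0.65 + 0.88*0.35
        = 0.487500 + 0.308000 = 0.795500
Configurations with actual drug use contribute 0.308000, so
  P(actual drug use | positive screen, poppy-seed meal) = 0.308000 / 0.795500 ≈ 0.387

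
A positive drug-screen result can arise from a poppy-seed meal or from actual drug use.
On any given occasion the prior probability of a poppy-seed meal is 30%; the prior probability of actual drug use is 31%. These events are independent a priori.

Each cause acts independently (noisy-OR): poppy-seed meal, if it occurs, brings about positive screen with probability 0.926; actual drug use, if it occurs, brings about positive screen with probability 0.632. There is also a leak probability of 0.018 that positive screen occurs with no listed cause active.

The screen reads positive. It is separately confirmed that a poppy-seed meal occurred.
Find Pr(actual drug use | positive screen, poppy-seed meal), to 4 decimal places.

Pr(actual drug use | positive screen, poppy-seed meal) ≈ 0.3204

Under noisy-OR, P(positive screen | causes) = 1 − (1−0.018)·∏(1−qᵢ) over the active causes.
By total probability over both values of actual drug use:
  P(positive screen | poppy-seed meal) = 0.927332·0.69 + 0.973258·0.31
        = 0.639859 + 0.301710 = 0.941569
Configurations with actual drug use contribute 0.301710, so
  P(actual drug use | positive screen, poppy-seed meal) = 0.301710 / 0.941569 ≈ 0.3204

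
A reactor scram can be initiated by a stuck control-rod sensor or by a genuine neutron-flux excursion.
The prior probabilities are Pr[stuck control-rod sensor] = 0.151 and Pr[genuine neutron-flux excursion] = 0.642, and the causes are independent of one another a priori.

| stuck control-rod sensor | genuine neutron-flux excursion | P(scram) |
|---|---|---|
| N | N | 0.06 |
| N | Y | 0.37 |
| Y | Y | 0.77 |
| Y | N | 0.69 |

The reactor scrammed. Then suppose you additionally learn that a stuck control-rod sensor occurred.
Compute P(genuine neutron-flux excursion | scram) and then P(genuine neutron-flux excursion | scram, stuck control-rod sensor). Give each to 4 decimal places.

P(genuine neutron-flux excursion | scram) ≈ 0.8326; P(genuine neutron-flux excursion | scram, stuck control-rod sensor) ≈ 0.6668

For the numerator, keep only genuine neutron-flux excursion=true terms: 0.201671 + 0.074645 = 0.276316
Normalizer over all consistent configurations: 0.06·0.849·0.358 + 0.37·0.849·0.642 + 0.69·0.151·0.358 + 0.77·0.151·0.642 = 0.331853
Posterior = 0.276316 / 0.331853 ≈ 0.8326

With the extra evidence:
P(scram | stuck control-rod sensor) = 0.69·0.358 + 0.77·0.642 = 0.247020 + 0.494340 = 0.741360
Restricting to configurations with genuine neutron-flux excursion present: 0.77·0.642 = 0.494340.
P(genuine neutron-flux excursion | scram, stuck control-rod sensor) = 0.494340 / 0.741360 ≈ 0.6668
Conditioning on stuck control-rod sensor lowers the posterior on genuine neutron-flux excursion: the classic explaining-away effect in a common-effect structure.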